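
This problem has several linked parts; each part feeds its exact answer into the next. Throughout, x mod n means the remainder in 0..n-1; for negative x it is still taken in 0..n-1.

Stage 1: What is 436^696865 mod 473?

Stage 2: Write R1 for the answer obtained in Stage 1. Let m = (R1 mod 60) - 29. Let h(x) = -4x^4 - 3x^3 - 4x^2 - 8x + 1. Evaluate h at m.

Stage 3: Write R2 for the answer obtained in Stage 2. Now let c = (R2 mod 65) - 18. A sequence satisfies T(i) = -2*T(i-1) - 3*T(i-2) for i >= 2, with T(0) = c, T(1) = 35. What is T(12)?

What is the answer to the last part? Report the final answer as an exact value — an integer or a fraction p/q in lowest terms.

Stage 1: squarings mod 473: 436^1=436, 436^2=423, 436^4=135, 436^8=251, 436^16=92, 436^32=423, 436^64=135, 436^128=251, 436^256=92, 436^512=423, 436^1024=135, 436^2048=251, 436^4096=92, 436^8192=423, 436^16384=135, 436^32768=251, 436^65536=92, 436^131072=423, 436^262144=135, 436^524288=251; 436^696865 = 436^1 * 436^32 * 436^512 * 436^8192 * 436^32768 * 436^131072 * 436^524288 = 307 (mod 473); answer 307
Stage 2: R1 = 307; m = -22; -4*(-22)^4 - 3*(-22)^3 - 4*(-22)^2 - 8*(-22)^1 + 1 = (-937024) + (31944) + (-1936) + (176) + (1) = -906839; answer -906839
Stage 3: R2 = -906839; c = 23; T(2) = -2*(35) - 3*(23) = -139; iterating: T(2)=-139, T(3)=173, T(4)=71, T(5)=-661, T(6)=1109, T(7)=-235, T(8)=-2857, T(9)=6419, T(10)=-4267, T(11)=-10723, T(12)=34247; answer 34247

34247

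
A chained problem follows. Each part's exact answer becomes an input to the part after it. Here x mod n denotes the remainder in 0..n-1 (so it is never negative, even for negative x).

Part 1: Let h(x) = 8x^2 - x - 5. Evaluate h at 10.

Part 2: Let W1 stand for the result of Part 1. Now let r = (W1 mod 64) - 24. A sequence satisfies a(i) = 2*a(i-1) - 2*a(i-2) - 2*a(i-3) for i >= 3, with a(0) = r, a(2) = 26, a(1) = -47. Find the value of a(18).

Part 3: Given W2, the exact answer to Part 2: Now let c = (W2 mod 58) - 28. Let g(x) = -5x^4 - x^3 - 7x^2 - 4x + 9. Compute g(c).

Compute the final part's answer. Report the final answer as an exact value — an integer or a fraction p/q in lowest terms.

Part 1: 8*(10)^2 - 1*(10)^1 - 5 = (800) + (-10) + (-5) = 785; answer 785
Part 2: W1 = 785; r = -7; a(3) = 2*(26) - 2*(-47) - 2*(-7) = 160; iterating: a(3)=160, a(4)=362, a(5)=352, a(6)=-340, a(7)=-2108, a(8)=-4240, a(9)=-3584, a(10)=5528, a(11)=26704, a(12)=49520, a(13)=34576, a(14)=-83296, a(15)=-334784, a(16)=-572128, a(17)=-308096, a(18)=1197632; answer 1197632
Part 3: W2 = 1197632; c = 20; -5*(20)^4 - 1*(20)^3 - 7*(20)^2 - 4*(20)^1 + 9 = (-800000) + (-8000) + (-2800) + (-80) + (9) = -810871; answer -810871

-810871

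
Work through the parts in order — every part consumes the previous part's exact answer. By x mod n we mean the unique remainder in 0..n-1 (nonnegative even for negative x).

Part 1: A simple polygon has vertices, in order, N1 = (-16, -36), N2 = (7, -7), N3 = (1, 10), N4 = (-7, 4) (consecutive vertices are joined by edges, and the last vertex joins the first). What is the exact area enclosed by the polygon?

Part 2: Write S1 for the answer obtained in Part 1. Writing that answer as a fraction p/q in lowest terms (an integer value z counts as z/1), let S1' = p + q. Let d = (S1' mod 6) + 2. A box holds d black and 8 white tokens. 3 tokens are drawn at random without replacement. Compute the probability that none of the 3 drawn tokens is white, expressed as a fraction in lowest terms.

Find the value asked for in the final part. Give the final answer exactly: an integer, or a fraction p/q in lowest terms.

Part 1: cross terms: (-16*-7 - 7*-36)=364, (7*10 - 1*-7)=77, (1*4 - -7*10)=74, (-7*-36 - -16*4)=316; twice the area = |831| = 831; area = 831/2; answer 831/2
Part 2: S1 = 831/2; threaded value p + q = 833; d = 7; total draws C(15,3) = 455; favorable C(7,3) = 35; P = 1/13; answer 1/13

1/13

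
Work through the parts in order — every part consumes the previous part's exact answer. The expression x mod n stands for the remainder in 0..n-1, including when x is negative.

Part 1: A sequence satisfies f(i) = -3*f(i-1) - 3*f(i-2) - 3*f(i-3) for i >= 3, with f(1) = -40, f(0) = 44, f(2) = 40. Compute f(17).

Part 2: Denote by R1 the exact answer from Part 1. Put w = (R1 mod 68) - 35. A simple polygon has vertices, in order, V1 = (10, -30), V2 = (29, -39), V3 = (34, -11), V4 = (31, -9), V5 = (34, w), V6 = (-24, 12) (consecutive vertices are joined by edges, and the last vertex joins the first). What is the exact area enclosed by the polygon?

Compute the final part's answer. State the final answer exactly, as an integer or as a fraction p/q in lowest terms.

Part 1: f(3) = -3*(40) - 3*(-40) - 3*(44) = -132; iterating: f(3)=-132, f(4)=396, f(5)=-912, f(6)=1944, f(7)=-4284, f(8)=9756, f(9)=-22248, f(10)=50328, f(11)=-113508, f(12)=256284, f(13)=-579312, f(14)=1309608, f(15)=-2959740, f(16)=6688332, f(17)=-15114600; answer -15114600
Part 2: R1 = -15114600; w = -3; cross terms: (10*-39 - 29*-30)=480, (29*-11 - 34*-39)=1007, (34*-9 - 31*-11)=35, (31*-3 - 34*-9)=213, (34*12 - -24*-3)=336, (-24*-30 - 10*12)=600; twice the area = |2671| = 2671; area = 2671/2; answer 2671/2

2671/2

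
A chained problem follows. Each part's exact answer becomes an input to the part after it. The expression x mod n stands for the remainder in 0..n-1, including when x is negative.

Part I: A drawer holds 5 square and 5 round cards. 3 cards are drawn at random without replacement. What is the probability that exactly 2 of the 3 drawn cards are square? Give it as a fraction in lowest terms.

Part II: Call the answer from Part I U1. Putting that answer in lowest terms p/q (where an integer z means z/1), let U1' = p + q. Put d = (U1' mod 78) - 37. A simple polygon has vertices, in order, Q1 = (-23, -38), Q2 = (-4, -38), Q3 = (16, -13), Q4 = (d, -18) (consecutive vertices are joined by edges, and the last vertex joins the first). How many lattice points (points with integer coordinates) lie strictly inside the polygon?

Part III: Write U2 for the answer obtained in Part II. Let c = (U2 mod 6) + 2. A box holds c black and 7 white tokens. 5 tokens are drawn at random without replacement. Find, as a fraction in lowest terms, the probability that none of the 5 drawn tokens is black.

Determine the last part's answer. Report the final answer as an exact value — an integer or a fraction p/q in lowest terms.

Part I: total draws C(10,3) = 120; favorable C(5,2)*C(5,1) = 50; P = 5/12; answer 5/12
Part II: U1 = 5/12; threaded value p + q = 17; d = -20; cross terms: (-23*-38 - -4*-38)=722, (-4*-13 - 16*-38)=660, (16*-18 - -20*-13)=-548, (-20*-38 - -23*-18)=346; twice the area = |1180| = 1180; area = 590; boundary points = 19 + 5 + 1 + 1 = 26; strictly interior points = area - boundary/2 + 1 = 578; answer 578
Part III: U2 = 578; c = 4; total draws C(11,5) = 462; favorable C(7,5) = 21; P = 1/22; answer 1/22

1/22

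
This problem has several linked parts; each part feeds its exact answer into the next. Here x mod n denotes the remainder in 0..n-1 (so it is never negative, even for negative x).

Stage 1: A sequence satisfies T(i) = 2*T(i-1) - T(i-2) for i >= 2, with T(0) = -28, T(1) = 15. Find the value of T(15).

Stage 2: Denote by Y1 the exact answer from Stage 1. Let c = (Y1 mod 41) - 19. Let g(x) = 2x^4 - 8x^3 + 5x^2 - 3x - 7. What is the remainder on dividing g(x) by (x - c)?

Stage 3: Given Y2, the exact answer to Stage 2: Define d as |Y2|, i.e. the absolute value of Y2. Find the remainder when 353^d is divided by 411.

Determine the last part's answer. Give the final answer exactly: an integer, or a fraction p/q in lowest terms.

5

Stage 1: T(2) = 2*(15) - 1*(-28) = 58; iterating: T(2)=58, T(3)=101, T(4)=144, T(5)=187, T(6)=230, T(7)=273, T(8)=316, T(9)=359, T(10)=402, T(11)=445, T(12)=488, T(13)=531, T(14)=574, T(15)=617; answer 617
Stage 2: Y1 = 617; c = -17; remainder = value at the root: 2*(-17)^4 - 8*(-17)^3 + 5*(-17)^2 - 3*(-17)^1 - 7 = (167042) + (39304) + (1445) + (51) + (-7) = 207835; answer 207835
Stage 3: Y2 = 207835; d = 207835; squarings mod 411: 353^1=353, 353^2=76, 353^4=22, 353^8=73, 353^16=397, 353^32=196, 353^64=193, 353^128=259, 353^256=88, 353^512=346, 353^1024=115, 353^2048=73, 353^4096=397, 353^8192=196, 353^16384=193, 353^32768=259, 353^65536=88, 353^131072=346; 353^207835 = 353^1 * 353^2 * 353^8 * 353^16 * 353^64 * 353^128 * 353^256 * 353^512 * 353^2048 * 353^8192 * 353^65536 * 353^131072 = 5 (mod 411); answer 5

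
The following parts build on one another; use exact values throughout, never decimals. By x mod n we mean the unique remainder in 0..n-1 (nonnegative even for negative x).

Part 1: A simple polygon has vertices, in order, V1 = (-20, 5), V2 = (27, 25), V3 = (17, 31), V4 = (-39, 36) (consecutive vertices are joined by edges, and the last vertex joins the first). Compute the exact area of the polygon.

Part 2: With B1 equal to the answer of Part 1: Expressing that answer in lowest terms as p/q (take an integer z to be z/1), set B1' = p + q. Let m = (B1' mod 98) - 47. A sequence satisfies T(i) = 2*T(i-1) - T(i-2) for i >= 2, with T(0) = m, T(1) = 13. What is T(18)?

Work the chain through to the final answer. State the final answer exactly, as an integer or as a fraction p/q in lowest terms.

-106

Part 1: cross terms: (-20*25 - 27*5)=-635, (27*31 - 17*25)=412, (17*36 - -39*31)=1821, (-39*5 - -20*36)=525; twice the area = |2123| = 2123; area = 2123/2; answer 2123/2
Part 2: B1 = 2123/2; threaded value p + q = 2125; m = 20; T(2) = 2*(13) - 1*(20) = 6; iterating: T(2)=6, T(3)=-1, T(4)=-8, T(5)=-15, T(6)=-22, T(7)=-29, T(8)=-36, T(9)=-43, T(10)=-50, T(11)=-57, T(12)=-64, T(13)=-71, T(14)=-78, T(15)=-85, T(16)=-92, T(17)=-99, T(18)=-106; answer -106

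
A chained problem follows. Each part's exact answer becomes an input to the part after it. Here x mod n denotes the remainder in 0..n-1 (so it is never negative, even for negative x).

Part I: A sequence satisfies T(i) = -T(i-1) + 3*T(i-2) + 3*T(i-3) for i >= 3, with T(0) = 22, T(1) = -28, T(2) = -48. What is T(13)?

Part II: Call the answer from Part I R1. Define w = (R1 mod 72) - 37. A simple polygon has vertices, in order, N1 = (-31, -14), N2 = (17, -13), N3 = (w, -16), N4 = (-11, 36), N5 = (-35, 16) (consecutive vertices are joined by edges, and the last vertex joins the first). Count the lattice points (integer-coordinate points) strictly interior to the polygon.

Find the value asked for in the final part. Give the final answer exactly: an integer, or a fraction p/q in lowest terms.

1690

Part I: T(3) = -1*(-48) + 3*(-28) + 3*(22) = 30; iterating: T(3)=30, T(4)=-258, T(5)=204, T(6)=-888, T(7)=726, T(8)=-2778, T(9)=2292, T(10)=-8448, T(11)=6990, T(12)=-25458, T(13)=21084; answer 21084
Part II: R1 = 21084; w = 23; cross terms: (-31*-13 - 17*-14)=641, (17*-16 - 23*-13)=27, (23*36 - -11*-16)=652, (-11*16 - -35*36)=1084, (-35*-14 - -31*16)=986; twice the area = |3390| = 3390; area = 1695; boundary points = 1 + 3 + 2 + 4 + 2 = 12; strictly interior points = area - boundary/2 + 1 = 1690; answer 1690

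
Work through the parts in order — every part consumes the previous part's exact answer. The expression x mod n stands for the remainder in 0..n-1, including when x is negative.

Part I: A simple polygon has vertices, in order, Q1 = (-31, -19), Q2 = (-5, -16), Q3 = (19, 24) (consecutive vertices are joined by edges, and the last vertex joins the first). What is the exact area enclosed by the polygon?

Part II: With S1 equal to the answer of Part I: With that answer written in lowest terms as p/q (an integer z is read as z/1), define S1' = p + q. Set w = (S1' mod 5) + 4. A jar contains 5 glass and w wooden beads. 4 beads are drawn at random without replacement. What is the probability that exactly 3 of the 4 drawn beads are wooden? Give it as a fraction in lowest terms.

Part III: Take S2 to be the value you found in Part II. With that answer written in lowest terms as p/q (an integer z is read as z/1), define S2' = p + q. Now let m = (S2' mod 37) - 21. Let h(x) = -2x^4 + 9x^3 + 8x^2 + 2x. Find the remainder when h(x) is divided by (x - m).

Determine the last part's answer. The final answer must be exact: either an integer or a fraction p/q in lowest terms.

Part I: cross terms: (-31*-16 - -5*-19)=401, (-5*24 - 19*-16)=184, (19*-19 - -31*24)=383; twice the area = |968| = 968; area = 484; answer 484
Part II: S1 = 484; threaded value p + q = 485; w = 4; total draws C(9,4) = 126; favorable C(4,3)*C(5,1) = 20; P = 10/63; answer 10/63
Part III: S2 = 10/63; threaded value p + q = 73; m = 15; remainder = value at the root: -2*(15)^4 + 9*(15)^3 + 8*(15)^2 + 2*(15)^1 = (-101250) + (30375) + (1800) + (30) = -69045; answer -69045

-69045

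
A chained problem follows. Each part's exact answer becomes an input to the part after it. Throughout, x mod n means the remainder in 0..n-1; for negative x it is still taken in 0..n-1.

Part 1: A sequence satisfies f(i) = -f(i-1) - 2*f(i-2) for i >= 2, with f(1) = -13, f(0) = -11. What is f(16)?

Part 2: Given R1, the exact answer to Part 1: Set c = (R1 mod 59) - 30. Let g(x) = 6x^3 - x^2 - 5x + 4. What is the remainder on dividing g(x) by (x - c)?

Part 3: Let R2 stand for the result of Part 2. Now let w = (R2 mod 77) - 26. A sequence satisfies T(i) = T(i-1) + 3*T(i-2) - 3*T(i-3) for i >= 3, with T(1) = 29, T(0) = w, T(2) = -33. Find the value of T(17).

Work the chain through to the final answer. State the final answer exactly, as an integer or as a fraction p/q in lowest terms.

101709

Part 1: f(2) = -1*(-13) - 2*(-11) = 35; iterating: f(2)=35, f(3)=-9, f(4)=-61, f(5)=79, f(6)=43, f(7)=-201, f(8)=115, f(9)=287, f(10)=-517, f(11)=-57, f(12)=1091, f(13)=-977, f(14)=-1205, f(15)=3159, f(16)=-749; answer -749
Part 2: R1 = -749; c = -12; remainder = value at the root: 6*(-12)^3 - 1*(-12)^2 - 5*(-12)^1 + 4 = (-10368) + (-144) + (60) + (4) = -10448; answer -10448
Part 3: R2 = -10448; w = -2; T(3) = 1*(-33) + 3*(29) - 3*(-2) = 60; iterating: T(3)=60, T(4)=-126, T(5)=153, T(6)=-405, T(7)=432, T(8)=-1242, T(9)=1269, T(10)=-3753, T(11)=3780, T(12)=-11286, T(13)=11313, T(14)=-33885, T(15)=33912, T(16)=-101682, T(17)=101709; answer 101709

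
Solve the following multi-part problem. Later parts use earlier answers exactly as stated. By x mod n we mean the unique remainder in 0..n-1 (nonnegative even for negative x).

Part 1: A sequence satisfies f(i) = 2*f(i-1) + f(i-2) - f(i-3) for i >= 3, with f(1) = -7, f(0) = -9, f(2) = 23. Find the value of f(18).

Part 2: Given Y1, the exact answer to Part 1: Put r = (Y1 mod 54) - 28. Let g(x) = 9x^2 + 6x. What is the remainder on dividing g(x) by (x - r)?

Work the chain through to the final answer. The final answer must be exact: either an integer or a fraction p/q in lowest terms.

Part 1: f(3) = 2*(23) + 1*(-7) - 1*(-9) = 48; iterating: f(3)=48, f(4)=126, f(5)=277, f(6)=632, f(7)=1415, f(8)=3185, f(9)=7153, f(10)=16076, f(11)=36120, f(12)=81163, f(13)=182370, f(14)=409783, f(15)=920773, f(16)=2068959, f(17)=4648908, f(18)=10446002; answer 10446002
Part 2: Y1 = 10446002; r = -2; remainder = value at the root: 9*(-2)^2 + 6*(-2)^1 = (36) + (-12) = 24; answer 24

24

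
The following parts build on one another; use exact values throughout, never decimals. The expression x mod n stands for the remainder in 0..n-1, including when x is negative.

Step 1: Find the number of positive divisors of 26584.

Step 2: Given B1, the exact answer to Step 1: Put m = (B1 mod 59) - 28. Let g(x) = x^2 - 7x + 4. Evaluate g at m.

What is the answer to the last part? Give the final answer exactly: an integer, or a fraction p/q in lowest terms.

Step 1: 26584 = 2^3 * 3323; number of divisors = (3+1) * (1+1) = 8; answer 8
Step 2: B1 = 8; m = -20; 1*(-20)^2 - 7*(-20)^1 + 4 = (400) + (140) + (4) = 544; answer 544

544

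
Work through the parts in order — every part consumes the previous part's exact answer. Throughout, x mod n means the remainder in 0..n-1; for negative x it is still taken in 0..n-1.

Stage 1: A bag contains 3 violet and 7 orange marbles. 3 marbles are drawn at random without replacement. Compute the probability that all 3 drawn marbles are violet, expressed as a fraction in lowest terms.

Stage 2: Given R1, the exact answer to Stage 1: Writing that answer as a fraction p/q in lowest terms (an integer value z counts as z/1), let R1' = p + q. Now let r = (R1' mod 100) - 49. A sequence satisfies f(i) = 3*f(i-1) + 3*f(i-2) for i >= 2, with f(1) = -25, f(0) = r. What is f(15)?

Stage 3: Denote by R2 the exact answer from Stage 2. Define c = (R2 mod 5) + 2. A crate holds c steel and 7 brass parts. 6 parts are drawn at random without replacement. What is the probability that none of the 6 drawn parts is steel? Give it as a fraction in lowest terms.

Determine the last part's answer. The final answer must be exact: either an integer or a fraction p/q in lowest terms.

Stage 1: total draws C(10,3) = 120; favorable C(3,3) = 1; P = 1/120; answer 1/120
Stage 2: R1 = 1/120; threaded value p + q = 121; r = -28; f(2) = 3*(-25) + 3*(-28) = -159; iterating: f(2)=-159, f(3)=-552, f(4)=-2133, f(5)=-8055, f(6)=-30564, f(7)=-115857, f(8)=-439263, f(9)=-1665360, f(10)=-6313869, f(11)=-23937687, f(12)=-90754668, f(13)=-344077065, f(14)=-1304495199, f(15)=-4945716792; answer -4945716792
Stage 3: R2 = -4945716792; c = 5; total draws C(12,6) = 924; favorable C(7,6) = 7; P = 1/132; answer 1/132

1/132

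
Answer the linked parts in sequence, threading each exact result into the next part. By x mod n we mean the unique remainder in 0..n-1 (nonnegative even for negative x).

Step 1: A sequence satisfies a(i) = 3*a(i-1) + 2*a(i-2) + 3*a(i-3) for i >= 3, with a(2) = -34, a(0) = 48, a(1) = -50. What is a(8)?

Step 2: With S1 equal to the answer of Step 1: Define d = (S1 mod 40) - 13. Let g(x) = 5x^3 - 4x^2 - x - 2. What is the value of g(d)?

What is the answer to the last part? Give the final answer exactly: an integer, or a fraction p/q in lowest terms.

10294

Step 1: a(3) = 3*(-34) + 2*(-50) + 3*(48) = -58; iterating: a(3)=-58, a(4)=-392, a(5)=-1394, a(6)=-5140, a(7)=-19384, a(8)=-72614; answer -72614
Step 2: S1 = -72614; d = 13; 5*(13)^3 - 4*(13)^2 - 1*(13)^1 - 2 = (10985) + (-676) + (-13) + (-2) = 10294; answer 10294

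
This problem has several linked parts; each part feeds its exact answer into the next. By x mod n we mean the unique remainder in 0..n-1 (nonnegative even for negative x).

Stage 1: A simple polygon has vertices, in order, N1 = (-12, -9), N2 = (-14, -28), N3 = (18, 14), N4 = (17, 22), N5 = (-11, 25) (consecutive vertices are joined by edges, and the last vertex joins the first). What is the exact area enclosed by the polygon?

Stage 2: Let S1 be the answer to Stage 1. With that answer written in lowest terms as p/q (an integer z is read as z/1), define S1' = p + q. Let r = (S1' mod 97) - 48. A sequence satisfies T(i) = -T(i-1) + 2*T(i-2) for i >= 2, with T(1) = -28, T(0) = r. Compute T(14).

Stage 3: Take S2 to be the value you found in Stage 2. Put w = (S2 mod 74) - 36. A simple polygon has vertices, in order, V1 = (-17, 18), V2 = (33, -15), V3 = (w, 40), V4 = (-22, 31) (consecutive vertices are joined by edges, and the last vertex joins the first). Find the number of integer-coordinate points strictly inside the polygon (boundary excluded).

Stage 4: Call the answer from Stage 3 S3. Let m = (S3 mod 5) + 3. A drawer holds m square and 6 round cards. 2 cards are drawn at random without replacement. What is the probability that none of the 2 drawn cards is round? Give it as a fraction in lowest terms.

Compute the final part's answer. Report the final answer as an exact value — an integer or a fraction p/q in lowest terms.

2/15

Stage 1: cross terms: (-12*-28 - -14*-9)=210, (-14*14 - 18*-28)=308, (18*22 - 17*14)=158, (17*25 - -11*22)=667, (-11*-9 - -12*25)=399; twice the area = |1742| = 1742; area = 871; answer 871
Stage 2: S1 = 871; threaded value p + q = 872; r = 48; T(2) = -1*(-28) + 2*(48) = 124; iterating: T(2)=124, T(3)=-180, T(4)=428, T(5)=-788, T(6)=1644, T(7)=-3220, T(8)=6508, T(9)=-12948, T(10)=25964, T(11)=-51860, T(12)=103788, T(13)=-207508, T(14)=415084; answer 415084
Stage 3: S2 = 415084; w = -18; cross terms: (-17*-15 - 33*18)=-339, (33*40 - -18*-15)=1050, (-18*31 - -22*40)=322, (-22*18 - -17*31)=131; twice the area = |1164| = 1164; area = 582; boundary points = 1 + 1 + 1 + 1 = 4; strictly interior points = area - boundary/2 + 1 = 581; answer 581
Stage 4: S3 = 581; m = 4; total draws C(10,2) = 45; favorable C(4,2) = 6; P = 2/15; answer 2/15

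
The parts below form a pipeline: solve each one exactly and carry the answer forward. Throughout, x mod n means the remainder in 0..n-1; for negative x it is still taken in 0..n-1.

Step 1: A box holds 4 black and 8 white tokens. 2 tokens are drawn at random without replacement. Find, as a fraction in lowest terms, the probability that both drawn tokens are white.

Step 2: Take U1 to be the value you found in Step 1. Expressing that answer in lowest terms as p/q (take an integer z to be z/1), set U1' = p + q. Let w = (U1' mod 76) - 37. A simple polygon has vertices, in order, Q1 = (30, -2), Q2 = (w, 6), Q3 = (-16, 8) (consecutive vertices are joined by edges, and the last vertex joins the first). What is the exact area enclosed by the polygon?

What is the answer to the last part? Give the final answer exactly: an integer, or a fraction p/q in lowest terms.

84

Step 1: total draws C(12,2) = 66; favorable C(8,2) = 28; P = 14/33; answer 14/33
Step 2: U1 = 14/33; threaded value p + q = 47; w = 10; cross terms: (30*6 - 10*-2)=200, (10*8 - -16*6)=176, (-16*-2 - 30*8)=-208; twice the area = |168| = 168; area = 84; answer 84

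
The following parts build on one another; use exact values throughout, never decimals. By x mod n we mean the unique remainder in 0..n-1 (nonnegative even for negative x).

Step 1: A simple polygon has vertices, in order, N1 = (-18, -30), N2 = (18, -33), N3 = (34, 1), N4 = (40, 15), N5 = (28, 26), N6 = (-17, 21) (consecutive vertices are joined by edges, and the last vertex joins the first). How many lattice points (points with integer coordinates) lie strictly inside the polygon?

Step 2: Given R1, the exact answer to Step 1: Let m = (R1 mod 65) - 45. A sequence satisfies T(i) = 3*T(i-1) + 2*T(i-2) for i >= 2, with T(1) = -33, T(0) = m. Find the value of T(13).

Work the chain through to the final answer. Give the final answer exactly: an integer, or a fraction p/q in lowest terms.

Step 1: cross terms: (-18*-33 - 18*-30)=1134, (18*1 - 34*-33)=1140, (34*15 - 40*1)=470, (40*26 - 28*15)=620, (28*21 - -17*26)=1030, (-17*-30 - -18*21)=888; twice the area = |5282| = 5282; area = 2641; boundary points = 3 + 2 + 2 + 1 + 5 + 1 = 14; strictly interior points = area - boundary/2 + 1 = 2635; answer 2635
Step 2: R1 = 2635; m = -10; T(2) = 3*(-33) + 2*(-10) = -119; iterating: T(2)=-119, T(3)=-423, T(4)=-1507, T(5)=-5367, T(6)=-19115, T(7)=-68079, T(8)=-242467, T(9)=-863559, T(10)=-3075611, T(11)=-10953951, T(12)=-39013075, T(13)=-138947127; answer -138947127

-138947127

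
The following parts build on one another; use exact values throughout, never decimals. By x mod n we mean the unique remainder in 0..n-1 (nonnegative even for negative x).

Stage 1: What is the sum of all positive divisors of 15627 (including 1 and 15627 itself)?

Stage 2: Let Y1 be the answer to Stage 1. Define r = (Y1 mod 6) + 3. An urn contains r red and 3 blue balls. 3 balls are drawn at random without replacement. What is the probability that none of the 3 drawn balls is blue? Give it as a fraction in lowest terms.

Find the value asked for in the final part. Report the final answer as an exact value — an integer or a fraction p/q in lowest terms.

Stage 1: 15627 = 3 * 5209; sigma = (1 + 3) * (1 + 5209) = 4 * 5210 = 20840; answer 20840
Stage 2: Y1 = 20840; r = 5; total draws C(8,3) = 56; favorable C(5,3) = 10; P = 5/28; answer 5/28

5/28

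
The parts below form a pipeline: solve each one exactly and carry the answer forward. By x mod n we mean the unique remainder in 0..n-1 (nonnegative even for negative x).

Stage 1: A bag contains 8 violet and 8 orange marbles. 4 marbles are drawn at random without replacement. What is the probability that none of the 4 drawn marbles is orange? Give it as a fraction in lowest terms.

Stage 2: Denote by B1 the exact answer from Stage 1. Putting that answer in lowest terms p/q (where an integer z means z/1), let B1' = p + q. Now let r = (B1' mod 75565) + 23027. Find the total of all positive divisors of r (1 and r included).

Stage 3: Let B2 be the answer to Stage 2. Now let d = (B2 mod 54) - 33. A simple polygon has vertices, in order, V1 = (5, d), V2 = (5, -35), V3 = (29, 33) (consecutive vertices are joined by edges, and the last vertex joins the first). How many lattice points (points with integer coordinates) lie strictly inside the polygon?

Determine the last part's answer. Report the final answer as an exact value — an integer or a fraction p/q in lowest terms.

295

Stage 1: total draws C(16,4) = 1820; favorable C(8,4) = 70; P = 1/26; answer 1/26
Stage 2: B1 = 1/26; threaded value p + q = 27; r = 23054; 23054 = 2 * 11527; sigma = (1 + 2) * (1 + 11527) = 3 * 11528 = 34584; answer 34584
Stage 3: B2 = 34584; d = -9; cross terms: (5*-35 - 5*-9)=-130, (5*33 - 29*-35)=1180, (29*-9 - 5*33)=-426; twice the area = |624| = 624; area = 312; boundary points = 26 + 4 + 6 = 36; strictly interior points = area - boundary/2 + 1 = 295; answer 295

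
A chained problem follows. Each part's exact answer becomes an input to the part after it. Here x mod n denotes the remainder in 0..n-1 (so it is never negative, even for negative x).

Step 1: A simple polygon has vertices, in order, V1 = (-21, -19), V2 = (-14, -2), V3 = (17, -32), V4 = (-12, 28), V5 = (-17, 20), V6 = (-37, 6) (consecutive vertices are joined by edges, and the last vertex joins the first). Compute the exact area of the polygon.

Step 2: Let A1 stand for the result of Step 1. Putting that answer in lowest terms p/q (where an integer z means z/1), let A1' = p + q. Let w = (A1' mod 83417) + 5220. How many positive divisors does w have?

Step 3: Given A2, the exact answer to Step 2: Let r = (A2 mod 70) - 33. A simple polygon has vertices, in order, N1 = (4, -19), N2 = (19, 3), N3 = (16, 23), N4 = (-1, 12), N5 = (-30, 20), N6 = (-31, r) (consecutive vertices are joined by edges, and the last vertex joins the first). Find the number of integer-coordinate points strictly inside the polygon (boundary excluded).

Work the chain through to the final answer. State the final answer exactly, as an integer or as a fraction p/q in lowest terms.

1618

Step 1: cross terms: (-21*-2 - -14*-19)=-224, (-14*-32 - 17*-2)=482, (17*28 - -12*-32)=92, (-12*20 - -17*28)=236, (-17*6 - -37*20)=638, (-37*-19 - -21*6)=829; twice the area = |2053| = 2053; area = 2053/2; answer 2053/2
Step 2: A1 = 2053/2; threaded value p + q = 2055; w = 7275; 7275 = 3 * 5^2 * 97; number of divisors = (1+1) * (2+1) * (1+1) = 12; answer 12
Step 3: A2 = 12; r = -21; cross terms: (4*3 - 19*-19)=373, (19*23 - 16*3)=389, (16*12 - -1*23)=215, (-1*20 - -30*12)=340, (-30*-21 - -31*20)=1250, (-31*-19 - 4*-21)=673; twice the area = |3240| = 3240; area = 1620; boundary points = 1 + 1 + 1 + 1 + 1 + 1 = 6; strictly interior points = area - boundary/2 + 1 = 1618; answer 1618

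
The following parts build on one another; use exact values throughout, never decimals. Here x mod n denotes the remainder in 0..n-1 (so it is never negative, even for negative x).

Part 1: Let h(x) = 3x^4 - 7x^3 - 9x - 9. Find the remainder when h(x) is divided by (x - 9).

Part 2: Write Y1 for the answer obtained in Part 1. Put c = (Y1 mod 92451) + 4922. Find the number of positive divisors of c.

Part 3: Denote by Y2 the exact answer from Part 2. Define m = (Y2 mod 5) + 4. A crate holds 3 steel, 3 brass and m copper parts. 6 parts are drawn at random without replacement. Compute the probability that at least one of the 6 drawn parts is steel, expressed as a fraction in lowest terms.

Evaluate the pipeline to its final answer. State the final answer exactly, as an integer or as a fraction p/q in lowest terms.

10/11

Part 1: remainder = value at the root: 3*(9)^4 - 7*(9)^3 - 9*(9)^1 - 9 = (19683) + (-5103) + (-81) + (-9) = 14490; answer 14490
Part 2: Y1 = 14490; c = 19412; 19412 = 2^2 * 23 * 211; number of divisors = (2+1) * (1+1) * (1+1) = 12; answer 12
Part 3: Y2 = 12; m = 6; total draws C(12,6) = 924; complement C(9,6) = 84; favorable 924 - 84 = 840; P = 10/11; answer 10/11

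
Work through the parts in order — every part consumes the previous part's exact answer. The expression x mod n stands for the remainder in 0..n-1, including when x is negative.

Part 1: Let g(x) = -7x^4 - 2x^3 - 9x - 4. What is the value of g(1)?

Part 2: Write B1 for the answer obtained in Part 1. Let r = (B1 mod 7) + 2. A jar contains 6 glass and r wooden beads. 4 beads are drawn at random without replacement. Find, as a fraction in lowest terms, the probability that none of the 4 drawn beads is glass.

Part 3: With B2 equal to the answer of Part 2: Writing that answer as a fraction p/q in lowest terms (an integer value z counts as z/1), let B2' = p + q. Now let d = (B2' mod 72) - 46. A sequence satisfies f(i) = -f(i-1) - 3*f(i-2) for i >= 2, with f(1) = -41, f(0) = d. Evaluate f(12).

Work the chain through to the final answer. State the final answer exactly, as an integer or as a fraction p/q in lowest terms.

34643

Part 1: -7*(1)^4 - 2*(1)^3 - 9*(1)^1 - 4 = (-7) + (-2) + (-9) + (-4) = -22; answer -22
Part 2: B1 = -22; r = 8; total draws C(14,4) = 1001; favorable C(8,4) = 70; P = 10/143; answer 10/143
Part 3: B2 = 10/143; threaded value p + q = 153; d = -37; f(2) = -1*(-41) - 3*(-37) = 152; iterating: f(2)=152, f(3)=-29, f(4)=-427, f(5)=514, f(6)=767, f(7)=-2309, f(8)=8, f(9)=6919, f(10)=-6943, f(11)=-13814, f(12)=34643; answer 34643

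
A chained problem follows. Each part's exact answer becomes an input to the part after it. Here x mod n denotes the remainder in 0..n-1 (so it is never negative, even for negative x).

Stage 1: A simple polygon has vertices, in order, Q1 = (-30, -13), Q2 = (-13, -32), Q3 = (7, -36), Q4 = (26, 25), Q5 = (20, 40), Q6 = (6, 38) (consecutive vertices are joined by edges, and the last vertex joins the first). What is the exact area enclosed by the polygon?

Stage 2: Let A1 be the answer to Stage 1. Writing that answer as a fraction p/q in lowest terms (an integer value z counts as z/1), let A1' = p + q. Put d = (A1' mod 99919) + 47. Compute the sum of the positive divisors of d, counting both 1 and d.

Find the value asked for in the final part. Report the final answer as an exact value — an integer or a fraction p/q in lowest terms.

Stage 1: cross terms: (-30*-32 - -13*-13)=791, (-13*-36 - 7*-32)=692, (7*25 - 26*-36)=1111, (26*40 - 20*25)=540, (20*38 - 6*40)=520, (6*-13 - -30*38)=1062; twice the area = |4716| = 4716; area = 2358; answer 2358
Stage 2: A1 = 2358; threaded value p + q = 2359; d = 2406; 2406 = 2 * 3 * 401; sigma = (1 + 2) * (1 + 3) * (1 + 401) = 3 * 4 * 402 = 4824; answer 4824

4824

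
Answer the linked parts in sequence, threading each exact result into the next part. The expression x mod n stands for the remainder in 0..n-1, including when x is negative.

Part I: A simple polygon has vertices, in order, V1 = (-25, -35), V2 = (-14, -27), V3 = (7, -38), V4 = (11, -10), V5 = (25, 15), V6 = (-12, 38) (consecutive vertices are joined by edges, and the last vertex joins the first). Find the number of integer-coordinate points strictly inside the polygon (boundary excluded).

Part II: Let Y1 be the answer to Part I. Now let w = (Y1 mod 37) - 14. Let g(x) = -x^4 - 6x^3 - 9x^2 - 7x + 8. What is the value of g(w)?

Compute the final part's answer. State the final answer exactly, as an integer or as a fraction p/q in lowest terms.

Part I: cross terms: (-25*-27 - -14*-35)=185, (-14*-38 - 7*-27)=721, (7*-10 - 11*-38)=348, (11*15 - 25*-10)=415, (25*38 - -12*15)=1130, (-12*-35 - -25*38)=1370; twice the area = |4169| = 4169; area = 4169/2; boundary points = 1 + 1 + 4 + 1 + 1 + 1 = 9; strictly interior points = area - boundary/2 + 1 = 2081; answer 2081
Part II: Y1 = 2081; w = -5; -1*(-5)^4 - 6*(-5)^3 - 9*(-5)^2 - 7*(-5)^1 + 8 = (-625) + (750) + (-225) + (35) + (8) = -57; answer -57

-57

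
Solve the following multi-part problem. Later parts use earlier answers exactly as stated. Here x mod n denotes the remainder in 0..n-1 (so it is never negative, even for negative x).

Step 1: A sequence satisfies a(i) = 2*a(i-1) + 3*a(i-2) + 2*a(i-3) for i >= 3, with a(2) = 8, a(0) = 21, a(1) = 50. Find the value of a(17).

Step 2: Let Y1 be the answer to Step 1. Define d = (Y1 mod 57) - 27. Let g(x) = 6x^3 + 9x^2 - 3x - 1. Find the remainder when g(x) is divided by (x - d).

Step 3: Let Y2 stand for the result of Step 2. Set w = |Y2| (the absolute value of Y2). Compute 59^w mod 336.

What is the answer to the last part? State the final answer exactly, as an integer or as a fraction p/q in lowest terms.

Step 1: a(3) = 2*(8) + 3*(50) + 2*(21) = 208; iterating: a(3)=208, a(4)=540, a(5)=1720, a(6)=5476, a(7)=17192, a(8)=54252, a(9)=171032, a(10)=539204, a(11)=1700008, a(12)=5359692, a(13)=16897816, a(14)=53274724, a(15)=167962280, a(16)=529544364, a(17)=1669525016; answer 1669525016
Step 2: Y1 = 1669525016; d = 5; remainder = value at the root: 6*(5)^3 + 9*(5)^2 - 3*(5)^1 - 1 = (750) + (225) + (-15) + (-1) = 959; answer 959
Step 3: Y2 = 959; w = 959; squarings mod 336: 59^1=59, 59^2=121, 59^4=193, 59^8=289, 59^16=193, 59^32=289, 59^64=193, 59^128=289, 59^256=193, 59^512=289; 59^959 = 59^1 * 59^2 * 59^4 * 59^8 * 59^16 * 59^32 * 59^128 * 59^256 * 59^512 = 131 (mod 336); answer 131

131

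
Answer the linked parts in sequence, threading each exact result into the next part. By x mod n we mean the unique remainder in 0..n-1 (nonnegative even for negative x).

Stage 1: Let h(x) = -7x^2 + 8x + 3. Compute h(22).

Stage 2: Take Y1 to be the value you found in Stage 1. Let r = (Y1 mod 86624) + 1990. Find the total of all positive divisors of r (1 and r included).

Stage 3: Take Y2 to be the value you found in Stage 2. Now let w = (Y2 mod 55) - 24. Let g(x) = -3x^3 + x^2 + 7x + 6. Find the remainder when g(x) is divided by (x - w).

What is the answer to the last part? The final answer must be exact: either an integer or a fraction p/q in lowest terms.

-564

Stage 1: -7*(22)^2 + 8*(22)^1 + 3 = (-3388) + (176) + (3) = -3209; answer -3209
Stage 2: Y1 = -3209; r = 85405; 85405 = 5 * 19 * 29 * 31; sigma = (1 + 5) * (1 + 19) * (1 + 29) * (1 + 31) = 6 * 20 * 30 * 32 = 115200; answer 115200
Stage 3: Y2 = 115200; w = 6; remainder = value at the root: -3*(6)^3 + 1*(6)^2 + 7*(6)^1 + 6 = (-648) + (36) + (42) + (6) = -564; answer -564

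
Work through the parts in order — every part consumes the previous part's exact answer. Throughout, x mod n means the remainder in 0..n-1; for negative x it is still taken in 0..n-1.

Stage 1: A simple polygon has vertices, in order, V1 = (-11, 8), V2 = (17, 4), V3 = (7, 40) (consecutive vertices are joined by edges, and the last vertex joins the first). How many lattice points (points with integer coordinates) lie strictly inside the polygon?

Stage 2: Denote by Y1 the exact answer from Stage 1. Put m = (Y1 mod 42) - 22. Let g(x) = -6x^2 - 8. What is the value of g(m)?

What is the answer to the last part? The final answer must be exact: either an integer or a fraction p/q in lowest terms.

Stage 1: cross terms: (-11*4 - 17*8)=-180, (17*40 - 7*4)=652, (7*8 - -11*40)=496; twice the area = |968| = 968; area = 484; boundary points = 4 + 2 + 2 = 8; strictly interior points = area - boundary/2 + 1 = 481; answer 481
Stage 2: Y1 = 481; m = -3; -6*(-3)^2 - 8 = (-54) + (-8) = -62; answer -62

-62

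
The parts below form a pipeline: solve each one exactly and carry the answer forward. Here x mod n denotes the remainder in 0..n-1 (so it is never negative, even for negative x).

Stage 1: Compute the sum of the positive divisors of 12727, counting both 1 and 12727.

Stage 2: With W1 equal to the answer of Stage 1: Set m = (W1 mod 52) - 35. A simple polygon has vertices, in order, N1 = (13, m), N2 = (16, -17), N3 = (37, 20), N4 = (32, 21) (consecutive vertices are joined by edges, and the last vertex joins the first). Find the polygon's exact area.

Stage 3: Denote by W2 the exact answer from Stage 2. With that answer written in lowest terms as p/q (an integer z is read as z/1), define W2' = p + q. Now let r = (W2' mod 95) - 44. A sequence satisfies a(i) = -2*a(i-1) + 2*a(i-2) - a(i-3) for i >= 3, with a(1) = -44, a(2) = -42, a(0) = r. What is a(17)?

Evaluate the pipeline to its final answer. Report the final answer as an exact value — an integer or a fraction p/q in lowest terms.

Stage 1: 12727 = 11 * 13 * 89; sigma = (1 + 11) * (1 + 13) * (1 + 89) = 12 * 14 * 90 = 15120; answer 15120
Stage 2: W1 = 15120; m = 5; cross terms: (13*-17 - 16*5)=-301, (16*20 - 37*-17)=949, (37*21 - 32*20)=137, (32*5 - 13*21)=-113; twice the area = |672| = 672; area = 336; answer 336
Stage 3: W2 = 336; threaded value p + q = 337; r = 8; a(3) = -2*(-42) + 2*(-44) - 1*(8) = -12; iterating: a(3)=-12, a(4)=-16, a(5)=50, a(6)=-120, a(7)=356, a(8)=-1002, a(9)=2836, a(10)=-8032, a(11)=22738, a(12)=-64376, a(13)=182260, a(14)=-516010, a(15)=1460916, a(16)=-4136112, a(17)=11710066; answer 11710066

11710066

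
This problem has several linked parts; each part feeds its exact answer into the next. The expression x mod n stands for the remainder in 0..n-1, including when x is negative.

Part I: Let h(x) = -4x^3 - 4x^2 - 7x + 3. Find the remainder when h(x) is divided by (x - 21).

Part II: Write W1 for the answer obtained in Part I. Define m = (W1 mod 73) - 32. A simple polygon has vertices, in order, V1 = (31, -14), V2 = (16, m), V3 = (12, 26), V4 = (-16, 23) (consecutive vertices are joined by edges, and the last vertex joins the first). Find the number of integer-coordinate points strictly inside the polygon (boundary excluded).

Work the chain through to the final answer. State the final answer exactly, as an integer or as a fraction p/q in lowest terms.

Part I: remainder = value at the root: -4*(21)^3 - 4*(21)^2 - 7*(21)^1 + 3 = (-37044) + (-1764) + (-147) + (3) = -38952; answer -38952
Part II: W1 = -38952; m = -2; cross terms: (31*-2 - 16*-14)=162, (16*26 - 12*-2)=440, (12*23 - -16*26)=692, (-16*-14 - 31*23)=-489; twice the area = |805| = 805; area = 805/2; boundary points = 3 + 4 + 1 + 1 = 9; strictly interior points = area - boundary/2 + 1 = 399; answer 399

399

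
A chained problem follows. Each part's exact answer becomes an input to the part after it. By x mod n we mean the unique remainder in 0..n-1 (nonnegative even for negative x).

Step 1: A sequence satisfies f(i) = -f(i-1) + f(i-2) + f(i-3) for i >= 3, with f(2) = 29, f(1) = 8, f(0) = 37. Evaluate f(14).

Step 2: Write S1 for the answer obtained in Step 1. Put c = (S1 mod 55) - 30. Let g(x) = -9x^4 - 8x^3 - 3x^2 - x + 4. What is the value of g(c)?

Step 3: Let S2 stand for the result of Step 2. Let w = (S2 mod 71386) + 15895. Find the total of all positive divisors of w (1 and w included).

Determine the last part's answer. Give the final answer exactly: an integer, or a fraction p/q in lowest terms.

Step 1: f(3) = -1*(29) + 1*(8) + 1*(37) = 16; iterating: f(3)=16, f(4)=21, f(5)=24, f(6)=13, f(7)=32, f(8)=5, f(9)=40, f(10)=-3, f(11)=48, f(12)=-11, f(13)=56, f(14)=-19; answer -19
Step 2: S1 = -19; c = 6; -9*(6)^4 - 8*(6)^3 - 3*(6)^2 - 1*(6)^1 + 4 = (-11664) + (-1728) + (-108) + (-6) + (4) = -13502; answer -13502
Step 3: S2 = -13502; w = 73779; 73779 = 3 * 24593; sigma = (1 + 3) * (1 + 24593) = 4 * 24594 = 98376; answer 98376

98376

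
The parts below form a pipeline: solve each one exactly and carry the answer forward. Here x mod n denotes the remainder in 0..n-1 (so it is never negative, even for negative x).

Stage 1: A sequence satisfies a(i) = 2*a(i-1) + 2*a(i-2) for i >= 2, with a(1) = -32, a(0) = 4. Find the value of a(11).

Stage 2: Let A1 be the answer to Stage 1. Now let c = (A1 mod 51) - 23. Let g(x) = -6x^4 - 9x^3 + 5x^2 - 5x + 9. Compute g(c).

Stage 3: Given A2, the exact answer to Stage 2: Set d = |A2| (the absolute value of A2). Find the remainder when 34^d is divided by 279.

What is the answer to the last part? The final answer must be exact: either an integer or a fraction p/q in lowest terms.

67

Stage 1: a(2) = 2*(-32) + 2*(4) = -56; iterating: a(2)=-56, a(3)=-176, a(4)=-464, a(5)=-1280, a(6)=-3488, a(7)=-9536, a(8)=-26048, a(9)=-71168, a(10)=-194432, a(11)=-531200; answer -531200
Stage 2: A1 = -531200; c = -7; -6*(-7)^4 - 9*(-7)^3 + 5*(-7)^2 - 5*(-7)^1 + 9 = (-14406) + (3087) + (245) + (35) + (9) = -11030; answer -11030
Stage 3: A2 = -11030; d = 11030; squarings mod 279: 34^1=34, 34^2=40, 34^4=205, 34^8=175, 34^16=214, 34^32=40, 34^64=205, 34^128=175, 34^256=214, 34^512=40, 34^1024=205, 34^2048=175, 34^4096=214, 34^8192=40; 34^11030 = 34^2 * 34^4 * 34^16 * 34^256 * 34^512 * 34^2048 * 34^8192 = 67 (mod 279); answer 67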